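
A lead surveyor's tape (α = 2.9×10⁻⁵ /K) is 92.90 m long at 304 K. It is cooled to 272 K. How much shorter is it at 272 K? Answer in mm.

ΔL = 86.2 mm

|ΔT| = |272 − 304| = 32 K
ΔL = αL₀ΔT = (2.9×10⁻⁵)(92.90)(32) = 8.62×10⁻² m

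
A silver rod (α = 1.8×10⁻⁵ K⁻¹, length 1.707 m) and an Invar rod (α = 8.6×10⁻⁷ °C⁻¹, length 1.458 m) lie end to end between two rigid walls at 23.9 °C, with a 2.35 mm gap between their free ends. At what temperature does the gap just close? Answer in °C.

α₁L₁ = 3.0726×10⁻⁵ m/K, α₂L₂ = 1.25388×10⁻⁶ m/K → total 3.197988×10⁻⁵ m/K
ΔT = g/(α₁L₁+α₂L₂) = 2.35×10⁻³ / 3.197988×10⁻⁵ = 73.484 K
T = 23.9 + 73.484 = 97.384 °C

T = 97.4 °C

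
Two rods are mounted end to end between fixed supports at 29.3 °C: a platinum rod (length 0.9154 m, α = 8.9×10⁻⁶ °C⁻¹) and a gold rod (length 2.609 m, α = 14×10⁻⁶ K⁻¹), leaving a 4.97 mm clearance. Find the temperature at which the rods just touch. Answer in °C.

T = 141 °C

α₁L₁ = 8.14706×10⁻⁶ m/K, α₂L₂ = 3.6526×10⁻⁵ m/K → total 4.467306×10⁻⁵ m/K
ΔT = g/(α₁L₁+α₂L₂) = 4.97×10⁻³ / 4.467306×10⁻⁵ = 111.25 K
T = 29.3 + 111.25 = 140.55 °C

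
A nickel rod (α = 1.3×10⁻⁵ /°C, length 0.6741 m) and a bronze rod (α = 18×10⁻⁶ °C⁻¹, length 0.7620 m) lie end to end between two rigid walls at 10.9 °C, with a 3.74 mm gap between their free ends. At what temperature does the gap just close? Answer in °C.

Gap closes when ΔL₁ + ΔL₂ = 3.74 mm = 3.74×10⁻³ m
(α₁L₁ + α₂L₂)ΔT = g
α₁L₁ + α₂L₂ = 1.3×10⁻⁵×0.6741 + 18×10⁻⁶×0.7620 = 2.24793×10⁻⁵ m/K
ΔT = 3.74×10⁻³ / 2.24793×10⁻⁵ = 166.38 K
T = 10.9 + 166.38 = 177.28 °C

T = 177 °C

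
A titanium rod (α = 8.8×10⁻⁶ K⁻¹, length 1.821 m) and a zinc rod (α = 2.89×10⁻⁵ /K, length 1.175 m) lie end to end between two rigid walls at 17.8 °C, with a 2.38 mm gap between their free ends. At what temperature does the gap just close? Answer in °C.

T = 65.4 °C

Gap closes when ΔL₁ + ΔL₂ = 2.38 mm = 2.38×10⁻³ m
(α₁L₁ + α₂L₂)ΔT = g
α₁L₁ + α₂L₂ = 8.8×10⁻⁶×1.821 + 2.89×10⁻⁵×1.175 = 4.99823×10⁻⁵ m/K
ΔT = 2.38×10⁻³ / 4.99823×10⁻⁵ = 47.617 K
T = 17.8 + 47.617 = 65.417 °C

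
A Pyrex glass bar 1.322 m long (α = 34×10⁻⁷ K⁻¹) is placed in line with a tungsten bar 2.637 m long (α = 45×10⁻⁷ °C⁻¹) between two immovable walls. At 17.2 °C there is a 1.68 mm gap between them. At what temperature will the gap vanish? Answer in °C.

Gap closes when ΔL₁ + ΔL₂ = 1.68 mm = 1.68×10⁻³ m
(α₁L₁ + α₂L₂)ΔT = g
α₁L₁ + α₂L₂ = 34×10⁻⁷×1.322 + 45×10⁻⁷×2.637 = 1.63613×10⁻⁵ m/K
ΔT = 1.68×10⁻³ / 1.63613×10⁻⁵ = 102.68 K
T = 17.2 + 102.68 = 119.88 °C

T = 120 °C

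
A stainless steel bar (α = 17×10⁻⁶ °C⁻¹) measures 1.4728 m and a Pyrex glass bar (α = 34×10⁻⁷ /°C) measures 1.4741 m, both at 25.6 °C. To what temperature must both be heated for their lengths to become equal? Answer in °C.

Equal length when α₁L₁ΔT − α₂L₂ΔT = L₂ − L₁ = 1.30×10⁻³ m
α₁L₁ = 2.50376×10⁻⁵, α₂L₂ = 5.01194×10⁻⁶ → Δ(αL) = 2.002566×10⁻⁵ m/K
ΔT = 1.30×10⁻³ / 2.002566×10⁻⁵ = 64.9167 K, so T = 25.6 + 64.9167 = 90.5167 °C

T = 90.52 °C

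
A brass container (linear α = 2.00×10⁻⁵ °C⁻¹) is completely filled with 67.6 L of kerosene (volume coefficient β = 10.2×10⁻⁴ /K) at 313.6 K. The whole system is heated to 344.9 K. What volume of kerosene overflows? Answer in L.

2.03 L

The container also expands: β_container ≈ 3α = 6.0×10⁻⁵ /K
Net overflow = V₀(β_liq − 3α_cont)ΔT
β − 3α = 1.02×10⁻³ − 6.0×10⁻⁵ = 9.60×10⁻⁴ /K; ΔT = 31.3 K
ΔV = 67.6 × 9.60×10⁻⁴ × 31.3 = 2.03 L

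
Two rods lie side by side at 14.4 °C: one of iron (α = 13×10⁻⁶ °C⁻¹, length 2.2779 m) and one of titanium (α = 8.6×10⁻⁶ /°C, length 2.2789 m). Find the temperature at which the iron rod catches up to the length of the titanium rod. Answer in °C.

L₁(1 + α₁ΔT) = L₂(1 + α₂ΔT) ⇒ ΔT = (L₂ − L₁)/(α₁L₁ − α₂L₂)
L₂ − L₁ = 2.2789 − 2.2779 = 1.00×10⁻³ m
α₁L₁ − α₂L₂ = 13×10⁻⁶×2.2779 − 8.6×10⁻⁶×2.2789 = 1.001416×10⁻⁵ m/K
ΔT = 1.00×10⁻³ / 1.001416×10⁻⁵ = 99.859 K
T = 14.4 + 99.859 = 114.259 °C

T = 114.3 °C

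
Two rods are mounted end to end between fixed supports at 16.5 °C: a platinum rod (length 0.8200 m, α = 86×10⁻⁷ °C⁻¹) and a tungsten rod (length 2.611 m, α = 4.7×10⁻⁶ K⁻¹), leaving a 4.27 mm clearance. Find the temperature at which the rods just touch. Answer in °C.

T = 237 °C

α₁L₁ = 7.052×10⁻⁶ m/K, α₂L₂ = 1.22717×10⁻⁵ m/K → total 1.93237×10⁻⁵ m/K
ΔT = g/(α₁L₁+α₂L₂) = 4.27×10⁻³ / 1.93237×10⁻⁵ = 220.97 K
T = 16.5 + 220.97 = 237.47 °C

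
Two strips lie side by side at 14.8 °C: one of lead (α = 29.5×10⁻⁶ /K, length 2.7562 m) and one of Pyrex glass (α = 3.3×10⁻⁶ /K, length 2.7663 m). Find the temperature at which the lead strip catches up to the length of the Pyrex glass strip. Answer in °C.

T = 154.7 °C

Equal length when α₁L₁ΔT − α₂L₂ΔT = L₂ − L₁ = 1.01×10⁻² m
α₁L₁ = 8.13079×10⁻⁵, α₂L₂ = 9.12879×10⁻⁶ → Δ(αL) = 7.217911×10⁻⁵ m/K
ΔT = 1.01×10⁻² / 7.217911×10⁻⁵ = 139.930 K, so T = 14.8 + 139.930 = 154.730 °C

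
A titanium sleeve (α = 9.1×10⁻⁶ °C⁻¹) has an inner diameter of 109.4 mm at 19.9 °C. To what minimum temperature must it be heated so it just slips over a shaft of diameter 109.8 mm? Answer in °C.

T = 422 °C

Required Δd = 109.8 − 109.4 = 0.4 mm
Δd = αd₀ΔT ⇒ ΔT = Δd/(αd₀) = 0.4 / (9.1×10⁻⁶ × 109.4) = 401.79 K
T_min = 19.9 + 401.79 = 421.69 °C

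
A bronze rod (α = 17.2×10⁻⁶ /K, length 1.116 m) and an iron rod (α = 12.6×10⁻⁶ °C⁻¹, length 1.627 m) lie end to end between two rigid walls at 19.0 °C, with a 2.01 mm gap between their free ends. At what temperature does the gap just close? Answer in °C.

T = 69.6 °C

α₁L₁ = 1.91952×10⁻⁵ m/K, α₂L₂ = 2.05002×10⁻⁵ m/K → total 3.96954×10⁻⁵ m/K
ΔT = g/(α₁L₁+α₂L₂) = 2.01×10⁻³ / 3.96954×10⁻⁵ = 50.636 K
T = 19.0 + 50.636 = 69.636 °C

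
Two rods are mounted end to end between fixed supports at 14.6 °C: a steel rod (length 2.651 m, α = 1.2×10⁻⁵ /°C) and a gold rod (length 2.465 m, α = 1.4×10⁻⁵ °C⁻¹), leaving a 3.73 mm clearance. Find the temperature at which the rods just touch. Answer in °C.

α₁L₁ = 3.1812×10⁻⁵ m/K, α₂L₂ = 3.451×10⁻⁵ m/K → total 6.6322×10⁻⁵ m/K
ΔT = g/(α₁L₁+α₂L₂) = 3.73×10⁻³ / 6.6322×10⁻⁵ = 56.241 K
T = 14.6 + 56.241 = 70.841 °C

T = 70.8 °C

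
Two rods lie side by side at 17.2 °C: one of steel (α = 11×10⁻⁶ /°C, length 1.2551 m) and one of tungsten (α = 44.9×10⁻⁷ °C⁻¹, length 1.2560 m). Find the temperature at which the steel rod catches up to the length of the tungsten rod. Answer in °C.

L₁(1 + α₁ΔT) = L₂(1 + α₂ΔT) ⇒ ΔT = (L₂ − L₁)/(α₁L₁ − α₂L₂)
L₂ − L₁ = 1.2560 − 1.2551 = 9.00×10⁻⁴ m
α₁L₁ − α₂L₂ = 11×10⁻⁶×1.2551 − 44.9×10⁻⁷×1.2560 = 8.16666×10⁻⁶ m/K
ΔT = 9.00×10⁻⁴ / 8.16666×10⁻⁶ = 110.204 K
T = 17.2 + 110.204 = 127.404 °C

T = 127.4 °C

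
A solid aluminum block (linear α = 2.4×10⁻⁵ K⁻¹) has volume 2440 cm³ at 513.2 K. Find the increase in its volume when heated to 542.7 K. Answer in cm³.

Isotropic solid: β ≈ 3α = 7.2×10⁻⁵ /K; ΔT = 29.5 K
ΔV = 3αV₀ΔT = 3(2.4×10⁻⁵)(2440)(29.5) = 5.18 cm³

ΔV = 5.18 cm³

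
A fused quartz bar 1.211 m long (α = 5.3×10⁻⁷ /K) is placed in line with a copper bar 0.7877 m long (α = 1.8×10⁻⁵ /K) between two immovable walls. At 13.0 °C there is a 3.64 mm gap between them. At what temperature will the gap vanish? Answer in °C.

α₁L₁ = 6.4183×10⁻⁷ m/K, α₂L₂ = 1.41786×10⁻⁵ m/K → total 1.482043×10⁻⁵ m/K
ΔT = g/(α₁L₁+α₂L₂) = 3.64×10⁻³ / 1.482043×10⁻⁵ = 245.61 K
T = 13.0 + 245.61 = 258.61 °C

T = 259 °C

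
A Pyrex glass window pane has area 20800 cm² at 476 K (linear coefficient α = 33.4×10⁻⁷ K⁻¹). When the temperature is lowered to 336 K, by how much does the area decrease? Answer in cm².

Area coefficient ≈ 2α; |ΔT| = 140 K
ΔA = 2αA₀ΔT = 2(33.4×10⁻⁷)(20800)(140) = 19.5 cm²

ΔA = 19.5 cm²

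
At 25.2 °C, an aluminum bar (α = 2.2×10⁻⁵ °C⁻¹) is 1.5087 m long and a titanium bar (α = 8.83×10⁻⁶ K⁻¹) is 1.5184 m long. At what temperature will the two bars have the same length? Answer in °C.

Equal length when α₁L₁ΔT − α₂L₂ΔT = L₂ − L₁ = 9.70×10⁻³ m
α₁L₁ = 3.31914×10⁻⁵, α₂L₂ = 1.3407472×10⁻⁵ → Δ(αL) = 1.9783928×10⁻⁵ m/K
ΔT = 9.70×10⁻³ / 1.9783928×10⁻⁵ = 490.297 K, so T = 25.2 + 490.297 = 515.497 °C

T = 515.5 °C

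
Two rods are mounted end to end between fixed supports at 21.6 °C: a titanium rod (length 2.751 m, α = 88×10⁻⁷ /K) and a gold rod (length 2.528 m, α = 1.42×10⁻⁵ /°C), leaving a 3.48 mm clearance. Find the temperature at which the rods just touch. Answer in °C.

Gap closes when ΔL₁ + ΔL₂ = 3.48 mm = 3.48×10⁻³ m
(α₁L₁ + α₂L₂)ΔT = g
α₁L₁ + α₂L₂ = 88×10⁻⁷×2.751 + 1.42×10⁻⁵×2.528 = 6.01064×10⁻⁵ m/K
ΔT = 3.48×10⁻³ / 6.01064×10⁻⁵ = 57.897 K
T = 21.6 + 57.897 = 79.497 °C

T = 79.5 °C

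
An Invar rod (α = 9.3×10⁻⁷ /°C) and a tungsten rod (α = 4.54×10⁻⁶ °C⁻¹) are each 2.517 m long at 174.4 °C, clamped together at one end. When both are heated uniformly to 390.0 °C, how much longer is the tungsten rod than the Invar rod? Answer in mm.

ΔT = 215.6 K
Invar: ΔL = 9.3×10⁻⁷ × 2.517 m × 215.6 = 5.0468×10⁻⁴ m = 0.50468 mm
tungsten: ΔL = 4.54×10⁻⁶ × 2.517 m × 215.6 = 2.4637×10⁻³ m = 2.4637 mm
difference = 2.4637 − 0.50468 = 1.95902 mm

1.96 mm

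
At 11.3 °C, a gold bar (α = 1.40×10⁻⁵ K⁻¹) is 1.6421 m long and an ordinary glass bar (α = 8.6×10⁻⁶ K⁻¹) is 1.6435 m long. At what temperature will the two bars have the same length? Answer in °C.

L₁(1 + α₁ΔT) = L₂(1 + α₂ΔT) ⇒ ΔT = (L₂ − L₁)/(α₁L₁ − α₂L₂)
L₂ − L₁ = 1.6435 − 1.6421 = 1.40×10⁻³ m
α₁L₁ − α₂L₂ = 1.40×10⁻⁵×1.6421 − 8.6×10⁻⁶×1.6435 = 8.8553×10⁻⁶ m/K
ΔT = 1.40×10⁻³ / 8.8553×10⁻⁶ = 158.097 K
T = 11.3 + 158.097 = 169.397 °C

T = 169.4 °C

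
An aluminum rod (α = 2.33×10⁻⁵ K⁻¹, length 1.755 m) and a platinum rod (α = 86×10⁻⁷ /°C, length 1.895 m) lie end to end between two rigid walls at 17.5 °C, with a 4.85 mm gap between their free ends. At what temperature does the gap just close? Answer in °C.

T = 102 °C

Gap closes when ΔL₁ + ΔL₂ = 4.85 mm = 4.85×10⁻³ m
(α₁L₁ + α₂L₂)ΔT = g
α₁L₁ + α₂L₂ = 2.33×10⁻⁵×1.755 + 86×10⁻⁷×1.895 = 5.71885×10⁻⁵ m/K
ΔT = 4.85×10⁻³ / 5.71885×10⁻⁵ = 84.81 K
T = 17.5 + 84.81 = 102.31 °C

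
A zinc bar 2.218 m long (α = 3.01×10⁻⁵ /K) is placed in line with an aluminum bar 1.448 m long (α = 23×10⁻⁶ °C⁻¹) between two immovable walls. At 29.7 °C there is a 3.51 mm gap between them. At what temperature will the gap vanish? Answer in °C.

T = 64.8 °C

α₁L₁ = 6.67618×10⁻⁵ m/K, α₂L₂ = 3.3304×10⁻⁵ m/K → total 1.000658×10⁻⁴ m/K
ΔT = g/(α₁L₁+α₂L₂) = 3.51×10⁻³ / 1.000658×10⁻⁴ = 35.077 K
T = 29.7 + 35.077 = 64.777 °C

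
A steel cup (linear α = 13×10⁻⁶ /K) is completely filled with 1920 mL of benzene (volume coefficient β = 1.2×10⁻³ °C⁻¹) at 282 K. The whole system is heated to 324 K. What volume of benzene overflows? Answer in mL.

93.6 mL

The cup also expands: β_container ≈ 3α = 3.9×10⁻⁵ /K
Net overflow = V₀(β_liq − 3α_cont)ΔT
β − 3α = 1.20×10⁻³ − 3.9×10⁻⁵ = 1.161×10⁻³ /K; ΔT = 42 K
ΔV = 1920 × 1.161×10⁻³ × 42 = 93.6 mL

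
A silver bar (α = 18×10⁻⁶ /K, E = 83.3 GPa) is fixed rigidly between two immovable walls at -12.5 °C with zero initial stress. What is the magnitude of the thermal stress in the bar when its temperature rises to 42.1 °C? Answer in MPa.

σ = 81.9 MPa

Fully constrained: the free strain ε = αΔT is blocked, so σ = Eε = EαΔT.
|ΔT| = 54.6 K
σ = 83.3×10⁹ × 18×10⁻⁶ × 54.6 = 8.19×10⁷ Pa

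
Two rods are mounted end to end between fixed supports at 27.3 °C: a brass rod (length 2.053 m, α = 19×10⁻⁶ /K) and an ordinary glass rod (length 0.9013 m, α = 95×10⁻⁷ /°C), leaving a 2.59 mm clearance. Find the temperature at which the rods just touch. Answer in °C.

T = 81.7 °C

α₁L₁ = 3.9007×10⁻⁵ m/K, α₂L₂ = 8.56235×10⁻⁶ m/K → total 4.756935×10⁻⁵ m/K
ΔT = g/(α₁L₁+α₂L₂) = 2.59×10⁻³ / 4.756935×10⁻⁵ = 54.447 K
T = 27.3 + 54.447 = 81.747 °C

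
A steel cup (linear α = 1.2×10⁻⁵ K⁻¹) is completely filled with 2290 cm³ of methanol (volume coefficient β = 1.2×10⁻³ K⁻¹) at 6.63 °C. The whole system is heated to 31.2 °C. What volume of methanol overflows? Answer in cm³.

The cup also expands: β_container ≈ 3α = 3.6×10⁻⁵ /K
Net overflow = V₀(β_liq − 3α_cont)ΔT
β − 3α = 1.20×10⁻³ − 3.6×10⁻⁵ = 1.164×10⁻³ /K; ΔT = 24.57 K
ΔV = 2290 × 1.164×10⁻³ × 24.57 = 65.5 cm³

65.5 cm³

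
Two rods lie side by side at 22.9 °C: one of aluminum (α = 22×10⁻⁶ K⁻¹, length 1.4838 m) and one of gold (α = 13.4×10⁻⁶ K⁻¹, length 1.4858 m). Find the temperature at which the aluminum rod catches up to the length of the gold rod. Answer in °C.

T = 180.0 °C

L₁(1 + α₁ΔT) = L₂(1 + α₂ΔT) ⇒ ΔT = (L₂ − L₁)/(α₁L₁ − α₂L₂)
L₂ − L₁ = 1.4858 − 1.4838 = 2.00×10⁻³ m
α₁L₁ − α₂L₂ = 22×10⁻⁶×1.4838 − 13.4×10⁻⁶×1.4858 = 1.273388×10⁻⁵ m/K
ΔT = 2.00×10⁻³ / 1.273388×10⁻⁵ = 157.061 K
T = 22.9 + 157.061 = 179.961 °C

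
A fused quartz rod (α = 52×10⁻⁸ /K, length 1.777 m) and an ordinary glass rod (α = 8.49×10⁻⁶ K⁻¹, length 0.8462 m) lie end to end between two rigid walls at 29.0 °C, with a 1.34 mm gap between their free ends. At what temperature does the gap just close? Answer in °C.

T = 194 °C

α₁L₁ = 9.2404×10⁻⁷ m/K, α₂L₂ = 7.184238×10⁻⁶ m/K → total 8.108278×10⁻⁶ m/K
ΔT = g/(α₁L₁+α₂L₂) = 1.34×10⁻³ / 8.108278×10⁻⁶ = 165.26 K
T = 29.0 + 165.26 = 194.26 °C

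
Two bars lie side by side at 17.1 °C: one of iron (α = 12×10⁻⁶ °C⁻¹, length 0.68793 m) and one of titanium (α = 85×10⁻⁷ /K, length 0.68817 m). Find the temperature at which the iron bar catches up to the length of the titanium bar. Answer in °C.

T = 116.9 °C

L₁(1 + α₁ΔT) = L₂(1 + α₂ΔT) ⇒ ΔT = (L₂ − L₁)/(α₁L₁ − α₂L₂)
L₂ − L₁ = 0.68817 − 0.68793 = 2.40×10⁻⁴ m
α₁L₁ − α₂L₂ = 12×10⁻⁶×0.68793 − 85×10⁻⁷×0.68817 = 2.405715×10⁻⁶ m/K
ΔT = 2.40×10⁻⁴ / 2.405715×10⁻⁶ = 99.762 K
T = 17.1 + 99.762 = 116.862 °C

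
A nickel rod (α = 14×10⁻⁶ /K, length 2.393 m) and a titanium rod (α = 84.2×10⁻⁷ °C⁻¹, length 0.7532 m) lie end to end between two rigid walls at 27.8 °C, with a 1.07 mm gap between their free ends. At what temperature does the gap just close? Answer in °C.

α₁L₁ = 3.3502×10⁻⁵ m/K, α₂L₂ = 6.341944×10⁻⁶ m/K → total 3.9843944×10⁻⁵ m/K
ΔT = g/(α₁L₁+α₂L₂) = 1.07×10⁻³ / 3.9843944×10⁻⁵ = 26.855 K
T = 27.8 + 26.855 = 54.655 °C

T = 54.7 °C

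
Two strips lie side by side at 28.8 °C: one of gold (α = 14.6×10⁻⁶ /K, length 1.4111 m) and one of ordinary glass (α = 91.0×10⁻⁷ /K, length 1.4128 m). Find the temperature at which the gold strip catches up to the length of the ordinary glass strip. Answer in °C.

Equal length when α₁L₁ΔT − α₂L₂ΔT = L₂ − L₁ = 1.70×10⁻³ m
α₁L₁ = 2.060206×10⁻⁵, α₂L₂ = 1.285648×10⁻⁵ → Δ(αL) = 7.74558×10⁻⁶ m/K
ΔT = 1.70×10⁻³ / 7.74558×10⁻⁶ = 219.480 K, so T = 28.8 + 219.480 = 248.280 °C

T = 248.3 °C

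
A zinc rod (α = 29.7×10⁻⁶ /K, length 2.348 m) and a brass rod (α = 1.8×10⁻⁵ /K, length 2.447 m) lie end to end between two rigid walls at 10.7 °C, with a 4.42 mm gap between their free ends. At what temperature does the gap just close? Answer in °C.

α₁L₁ = 6.97356×10⁻⁵ m/K, α₂L₂ = 4.4046×10⁻⁵ m/K → total 1.137816×10⁻⁴ m/K
ΔT = g/(α₁L₁+α₂L₂) = 4.42×10⁻³ / 1.137816×10⁻⁴ = 38.846 K
T = 10.7 + 38.846 = 49.546 °C

T = 49.5 °C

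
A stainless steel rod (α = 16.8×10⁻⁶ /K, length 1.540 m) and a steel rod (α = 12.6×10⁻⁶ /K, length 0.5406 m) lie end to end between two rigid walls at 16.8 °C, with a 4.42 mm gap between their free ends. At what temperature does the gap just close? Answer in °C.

T = 152 °C

Gap closes when ΔL₁ + ΔL₂ = 4.42 mm = 4.42×10⁻³ m
(α₁L₁ + α₂L₂)ΔT = g
α₁L₁ + α₂L₂ = 16.8×10⁻⁶×1.540 + 12.6×10⁻⁶×0.5406 = 3.268356×10⁻⁵ m/K
ΔT = 4.42×10⁻³ / 3.268356×10⁻⁵ = 135.24 K
T = 16.8 + 135.24 = 152.04 °C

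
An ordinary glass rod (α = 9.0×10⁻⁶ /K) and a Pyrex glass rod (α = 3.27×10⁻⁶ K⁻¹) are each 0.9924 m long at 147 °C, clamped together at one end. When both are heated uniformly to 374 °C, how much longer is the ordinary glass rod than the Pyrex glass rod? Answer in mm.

1.29 mm

ΔT = 227 K
ordinary glass: ΔL = 9.0×10⁻⁶ × 0.9924 m × 227 = 2.0275×10⁻³ m = 2.0275 mm
Pyrex glass: ΔL = 3.27×10⁻⁶ × 0.9924 m × 227 = 7.3665×10⁻⁴ m = 0.73665 mm
difference = 2.0275 − 0.73665 = 1.29085 mm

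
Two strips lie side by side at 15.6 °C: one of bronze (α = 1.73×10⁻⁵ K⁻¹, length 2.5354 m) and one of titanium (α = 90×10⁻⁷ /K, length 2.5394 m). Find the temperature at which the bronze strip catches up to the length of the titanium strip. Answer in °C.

T = 206.0 °C

L₁(1 + α₁ΔT) = L₂(1 + α₂ΔT) ⇒ ΔT = (L₂ − L₁)/(α₁L₁ − α₂L₂)
L₂ − L₁ = 2.5394 − 2.5354 = 4.00×10⁻³ m
α₁L₁ − α₂L₂ = 1.73×10⁻⁵×2.5354 − 90×10⁻⁷×2.5394 = 2.100782×10⁻⁵ m/K
ΔT = 4.00×10⁻³ / 2.100782×10⁻⁵ = 190.405 K
T = 15.6 + 190.405 = 206.005 °C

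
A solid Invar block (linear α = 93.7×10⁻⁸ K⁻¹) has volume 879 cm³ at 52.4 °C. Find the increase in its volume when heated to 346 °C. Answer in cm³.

Isotropic solid: β ≈ 3α = 2.8×10⁻⁶ /K; ΔT = 293.6 K
ΔV = 3αV₀ΔT = 3(93.7×10⁻⁸)(879)(293.6) = 0.725 cm³

ΔV = 0.725 cm³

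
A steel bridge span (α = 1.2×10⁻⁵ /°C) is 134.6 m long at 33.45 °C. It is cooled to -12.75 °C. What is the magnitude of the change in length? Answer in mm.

ΔL = 74.6 mm

|ΔT| = |-12.75 − 33.45| = 46.20 K
ΔL = αL₀ΔT = (1.2×10⁻⁵)(134.6)(46.20) = 7.46×10⁻² m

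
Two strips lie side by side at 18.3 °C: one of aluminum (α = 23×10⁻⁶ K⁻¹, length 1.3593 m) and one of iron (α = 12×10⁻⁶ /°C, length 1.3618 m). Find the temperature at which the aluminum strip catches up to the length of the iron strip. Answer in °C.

T = 185.8 °C

Equal length when α₁L₁ΔT − α₂L₂ΔT = L₂ − L₁ = 2.50×10⁻³ m
α₁L₁ = 3.12639×10⁻⁵, α₂L₂ = 1.63416×10⁻⁵ → Δ(αL) = 1.49223×10⁻⁵ m/K
ΔT = 2.50×10⁻³ / 1.49223×10⁻⁵ = 167.534 K, so T = 18.3 + 167.534 = 185.834 °C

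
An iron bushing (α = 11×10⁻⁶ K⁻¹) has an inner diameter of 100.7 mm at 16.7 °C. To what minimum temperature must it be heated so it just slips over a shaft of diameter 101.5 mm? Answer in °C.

Required Δd = 101.5 − 100.7 = 0.8 mm
Δd = αd₀ΔT ⇒ ΔT = Δd/(αd₀) = 0.8 / (11×10⁻⁶ × 100.7) = 722.22 K
T_min = 16.7 + 722.22 = 738.92 °C

T = 739 °C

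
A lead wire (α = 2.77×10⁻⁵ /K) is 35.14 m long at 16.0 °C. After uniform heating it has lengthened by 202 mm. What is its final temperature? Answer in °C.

T = 224 °C

ΔL = αL₀ΔT ⇒ ΔT = ΔL / (αL₀)
ΔT = 202×10⁻³ m / (2.77×10⁻⁵ × 35.14 m) = 207.52 K
T = 16.0 + 207.52 = 223.52 °C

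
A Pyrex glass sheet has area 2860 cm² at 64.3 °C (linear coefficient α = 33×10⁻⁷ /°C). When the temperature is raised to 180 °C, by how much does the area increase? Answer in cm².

ΔA = 2.18 cm²

Area coefficient ≈ 2α; |ΔT| = 115.7 K
ΔA = 2αA₀ΔT = 2(33×10⁻⁷)(2860)(115.7) = 2.18 cm²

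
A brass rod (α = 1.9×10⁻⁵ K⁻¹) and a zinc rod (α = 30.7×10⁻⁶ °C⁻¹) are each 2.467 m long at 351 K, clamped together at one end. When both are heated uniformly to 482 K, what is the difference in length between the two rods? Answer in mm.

3.78 mm

ΔT = 131 K
brass: ΔL = 1.9×10⁻⁵ × 2.467 m × 131 = 6.1404×10⁻³ m = 6.1404 mm
zinc: ΔL = 30.7×10⁻⁶ × 2.467 m × 131 = 9.9215×10⁻³ m = 9.9215 mm
difference = 9.9215 − 6.1404 = 3.7811 mm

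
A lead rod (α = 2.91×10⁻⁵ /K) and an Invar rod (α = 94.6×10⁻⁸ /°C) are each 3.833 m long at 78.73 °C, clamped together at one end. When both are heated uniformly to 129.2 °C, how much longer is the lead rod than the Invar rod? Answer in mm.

ΔT = 50.47 K
lead: ΔL = 2.91×10⁻⁵ × 3.833 m × 50.47 = 5.6294×10⁻³ m = 5.6294 mm
Invar: ΔL = 94.6×10⁻⁸ × 3.833 m × 50.47 = 1.8301×10⁻⁴ m = 0.18301 mm
difference = 5.6294 − 0.18301 = 5.44639 mm

5.45 mm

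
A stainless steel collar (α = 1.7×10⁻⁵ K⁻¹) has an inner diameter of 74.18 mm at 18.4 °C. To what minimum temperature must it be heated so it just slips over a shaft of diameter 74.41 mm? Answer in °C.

T = 201 °C

Required Δd = 74.41 − 74.18 = 0.23 mm
Δd = αd₀ΔT ⇒ ΔT = Δd/(αd₀) = 0.23 / (1.7×10⁻⁵ × 74.18) = 182.39 K
T_min = 18.4 + 182.39 = 200.79 °C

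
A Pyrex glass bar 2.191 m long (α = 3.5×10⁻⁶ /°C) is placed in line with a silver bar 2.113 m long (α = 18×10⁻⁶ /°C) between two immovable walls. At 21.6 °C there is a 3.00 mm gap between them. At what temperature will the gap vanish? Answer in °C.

T = 87.2 °C

α₁L₁ = 7.6685×10⁻⁶ m/K, α₂L₂ = 3.8034×10⁻⁵ m/K → total 4.57025×10⁻⁵ m/K
ΔT = g/(α₁L₁+α₂L₂) = 3.00×10⁻³ / 4.57025×10⁻⁵ = 65.642 K
T = 21.6 + 65.642 = 87.242 °C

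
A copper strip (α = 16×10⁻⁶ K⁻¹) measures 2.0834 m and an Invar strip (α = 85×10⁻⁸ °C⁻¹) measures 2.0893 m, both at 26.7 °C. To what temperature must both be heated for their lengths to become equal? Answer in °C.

Equal length when α₁L₁ΔT − α₂L₂ΔT = L₂ − L₁ = 5.90×10⁻³ m
α₁L₁ = 3.33344×10⁻⁵, α₂L₂ = 1.775905×10⁻⁶ → Δ(αL) = 3.1558495×10⁻⁵ m/K
ΔT = 5.90×10⁻³ / 3.1558495×10⁻⁵ = 186.954 K, so T = 26.7 + 186.954 = 213.654 °C

T = 213.7 °C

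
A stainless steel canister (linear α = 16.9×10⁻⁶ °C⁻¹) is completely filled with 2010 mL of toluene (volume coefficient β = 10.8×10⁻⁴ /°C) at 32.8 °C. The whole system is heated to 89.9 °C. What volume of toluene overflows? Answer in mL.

118 mL

The canister also expands: β_container ≈ 3α = 5.07×10⁻⁵ /K
Net overflow = V₀(β_liq − 3α_cont)ΔT
β − 3α = 1.08×10⁻³ − 5.07×10⁻⁵ = 1.0293×10⁻³ /K; ΔT = 57.1 K
ΔV = 2010 × 1.0293×10⁻³ × 57.1 = 118 mL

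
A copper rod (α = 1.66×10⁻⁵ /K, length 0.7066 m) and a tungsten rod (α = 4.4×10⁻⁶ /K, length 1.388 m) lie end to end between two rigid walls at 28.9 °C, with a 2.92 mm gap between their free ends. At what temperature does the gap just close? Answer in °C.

α₁L₁ = 1.172956×10⁻⁵ m/K, α₂L₂ = 6.1072×10⁻⁶ m/K → total 1.783676×10⁻⁵ m/K
ΔT = g/(α₁L₁+α₂L₂) = 2.92×10⁻³ / 1.783676×10⁻⁵ = 163.71 K
T = 28.9 + 163.71 = 192.61 °C

T = 193 °C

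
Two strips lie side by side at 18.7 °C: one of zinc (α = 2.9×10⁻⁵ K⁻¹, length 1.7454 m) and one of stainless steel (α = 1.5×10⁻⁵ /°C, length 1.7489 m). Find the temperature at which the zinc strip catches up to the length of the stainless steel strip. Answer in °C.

L₁(1 + α₁ΔT) = L₂(1 + α₂ΔT) ⇒ ΔT = (L₂ − L₁)/(α₁L₁ − α₂L₂)
L₂ − L₁ = 1.7489 − 1.7454 = 3.50×10⁻³ m
α₁L₁ − α₂L₂ = 2.9×10⁻⁵×1.7454 − 1.5×10⁻⁵×1.7489 = 2.43831×10⁻⁵ m/K
ΔT = 3.50×10⁻³ / 2.43831×10⁻⁵ = 143.542 K
T = 18.7 + 143.542 = 162.242 °C

T = 162.2 °C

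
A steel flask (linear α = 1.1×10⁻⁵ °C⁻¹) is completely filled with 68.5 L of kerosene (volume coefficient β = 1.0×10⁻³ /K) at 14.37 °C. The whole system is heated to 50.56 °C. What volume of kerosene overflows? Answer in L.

2.40 L

The flask also expands: β_container ≈ 3α = 3.3×10⁻⁵ /K
Net overflow = V₀(β_liq − 3α_cont)ΔT
β − 3α = 1.00×10⁻³ − 3.3×10⁻⁵ = 9.67×10⁻⁴ /K; ΔT = 36.19 K
ΔV = 68.5 × 9.67×10⁻⁴ × 36.19 = 2.40 L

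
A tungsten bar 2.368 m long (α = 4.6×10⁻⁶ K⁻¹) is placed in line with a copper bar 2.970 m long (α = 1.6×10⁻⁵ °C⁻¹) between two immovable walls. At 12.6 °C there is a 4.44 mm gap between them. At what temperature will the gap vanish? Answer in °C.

T = 88.6 °C

α₁L₁ = 1.08928×10⁻⁵ m/K, α₂L₂ = 4.752×10⁻⁵ m/K → total 5.84128×10⁻⁵ m/K
ΔT = g/(α₁L₁+α₂L₂) = 4.44×10⁻³ / 5.84128×10⁻⁵ = 76.011 K
T = 12.6 + 76.011 = 88.611 °C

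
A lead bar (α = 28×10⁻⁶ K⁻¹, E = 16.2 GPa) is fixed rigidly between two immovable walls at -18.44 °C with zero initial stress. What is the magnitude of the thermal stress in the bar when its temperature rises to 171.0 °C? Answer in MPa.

σ = 85.9 MPa

Fully constrained: the free strain ε = αΔT is blocked, so σ = Eε = EαΔT.
|ΔT| = 189.44 K
σ = 16.2×10⁹ × 28×10⁻⁶ × 189.44 = 8.59×10⁷ Pa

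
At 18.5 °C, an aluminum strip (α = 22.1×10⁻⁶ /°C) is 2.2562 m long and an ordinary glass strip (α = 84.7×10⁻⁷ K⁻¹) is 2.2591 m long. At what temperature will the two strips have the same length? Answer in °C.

L₁(1 + α₁ΔT) = L₂(1 + α₂ΔT) ⇒ ΔT = (L₂ − L₁)/(α₁L₁ − α₂L₂)
L₂ − L₁ = 2.2591 − 2.2562 = 2.90×10⁻³ m
α₁L₁ − α₂L₂ = 22.1×10⁻⁶×2.2562 − 84.7×10⁻⁷×2.2591 = 3.0727443×10⁻⁵ m/K
ΔT = 2.90×10⁻³ / 3.0727443×10⁻⁵ = 94.378 K
T = 18.5 + 94.378 = 112.878 °C

T = 112.9 °C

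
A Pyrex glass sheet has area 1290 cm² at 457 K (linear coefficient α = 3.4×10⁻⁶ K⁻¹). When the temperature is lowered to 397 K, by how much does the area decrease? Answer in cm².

Area coefficient ≈ 2α; |ΔT| = 60 K
ΔA = 2αA₀ΔT = 2(3.4×10⁻⁶)(1290)(60) = 0.526 cm²

ΔA = 0.526 cm²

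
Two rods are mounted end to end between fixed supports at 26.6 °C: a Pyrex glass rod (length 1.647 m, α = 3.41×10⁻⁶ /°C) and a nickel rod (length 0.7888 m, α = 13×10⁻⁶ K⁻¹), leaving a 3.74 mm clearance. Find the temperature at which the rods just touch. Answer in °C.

α₁L₁ = 5.61627×10⁻⁶ m/K, α₂L₂ = 1.02544×10⁻⁵ m/K → total 1.587067×10⁻⁵ m/K
ΔT = g/(α₁L₁+α₂L₂) = 3.74×10⁻³ / 1.587067×10⁻⁵ = 235.65 K
T = 26.6 + 235.65 = 262.25 °C

T = 262 °C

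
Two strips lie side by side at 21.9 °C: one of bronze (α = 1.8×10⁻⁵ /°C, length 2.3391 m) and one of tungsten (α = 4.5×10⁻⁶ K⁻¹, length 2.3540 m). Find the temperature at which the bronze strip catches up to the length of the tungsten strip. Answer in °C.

T = 494.8 °C

Equal length when α₁L₁ΔT − α₂L₂ΔT = L₂ − L₁ = 1.49×10⁻² m
α₁L₁ = 4.21038×10⁻⁵, α₂L₂ = 1.0593×10⁻⁵ → Δ(αL) = 3.15108×10⁻⁵ m/K
ΔT = 1.49×10⁻² / 3.15108×10⁻⁵ = 472.854 K, so T = 21.9 + 472.854 = 494.754 °C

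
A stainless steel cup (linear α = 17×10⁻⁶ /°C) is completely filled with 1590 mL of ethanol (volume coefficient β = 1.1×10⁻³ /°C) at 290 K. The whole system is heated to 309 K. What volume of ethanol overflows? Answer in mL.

The cup also expands: β_container ≈ 3α = 5.1×10⁻⁵ /K
Net overflow = V₀(β_liq − 3α_cont)ΔT
β − 3α = 1.10×10⁻³ − 5.1×10⁻⁵ = 1.049×10⁻³ /K; ΔT = 19 K
ΔV = 1590 × 1.049×10⁻³ × 19 = 31.7 mL

31.7 mL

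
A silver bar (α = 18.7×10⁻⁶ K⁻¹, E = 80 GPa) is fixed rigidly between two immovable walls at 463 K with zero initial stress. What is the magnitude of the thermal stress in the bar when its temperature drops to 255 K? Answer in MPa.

σ = 311 MPa

Fully constrained: the free strain ε = αΔT is blocked, so σ = Eε = EαΔT.
|ΔT| = 208 K
σ = 80.0×10⁹ × 18.7×10⁻⁶ × 208 = 3.11×10⁸ Pa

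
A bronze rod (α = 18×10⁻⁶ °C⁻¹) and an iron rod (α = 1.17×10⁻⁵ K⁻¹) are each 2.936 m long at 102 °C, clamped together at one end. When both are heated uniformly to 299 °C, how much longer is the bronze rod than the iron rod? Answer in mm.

3.64 mm

ΔT = 197 K
bronze: ΔL = 18×10⁻⁶ × 2.936 m × 197 = 1.0411×10⁻² m = 10.411 mm
iron: ΔL = 1.17×10⁻⁵ × 2.936 m × 197 = 6.7672×10⁻³ m = 6.7672 mm
difference = 10.411 − 6.7672 = 3.6438 mm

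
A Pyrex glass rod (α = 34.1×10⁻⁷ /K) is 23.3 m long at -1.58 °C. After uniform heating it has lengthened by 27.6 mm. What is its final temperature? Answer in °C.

T = 346 °C

ΔL = αL₀ΔT ⇒ ΔT = ΔL / (αL₀)
ΔT = 27.6×10⁻³ m / (34.1×10⁻⁷ × 23.3 m) = 347.38 K
T = -1.58 + 347.38 = 345.80 °C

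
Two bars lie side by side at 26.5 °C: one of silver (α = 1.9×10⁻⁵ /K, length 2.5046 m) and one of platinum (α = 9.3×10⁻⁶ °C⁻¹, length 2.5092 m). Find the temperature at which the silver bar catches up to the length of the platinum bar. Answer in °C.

T = 216.2 °C

Equal length when α₁L₁ΔT − α₂L₂ΔT = L₂ − L₁ = 4.60×10⁻³ m
α₁L₁ = 4.75874×10⁻⁵, α₂L₂ = 2.333556×10⁻⁵ → Δ(αL) = 2.425184×10⁻⁵ m/K
ΔT = 4.60×10⁻³ / 2.425184×10⁻⁵ = 189.676 K, so T = 26.5 + 189.676 = 216.176 °C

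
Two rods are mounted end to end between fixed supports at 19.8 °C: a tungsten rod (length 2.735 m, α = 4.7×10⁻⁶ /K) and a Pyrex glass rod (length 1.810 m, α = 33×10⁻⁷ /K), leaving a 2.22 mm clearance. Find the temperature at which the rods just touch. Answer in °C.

T = 138 °C

Gap closes when ΔL₁ + ΔL₂ = 2.22 mm = 2.22×10⁻³ m
(α₁L₁ + α₂L₂)ΔT = g
α₁L₁ + α₂L₂ = 4.7×10⁻⁶×2.735 + 33×10⁻⁷×1.810 = 1.88275×10⁻⁵ m/K
ΔT = 2.22×10⁻³ / 1.88275×10⁻⁵ = 117.91 K
T = 19.8 + 117.91 = 137.71 °C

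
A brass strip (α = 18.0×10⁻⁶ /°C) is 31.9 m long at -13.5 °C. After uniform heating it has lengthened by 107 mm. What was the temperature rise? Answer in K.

ΔL = αL₀ΔT ⇒ ΔT = ΔL / (αL₀)
ΔT = 107×10⁻³ m / (18.0×10⁻⁶ × 31.9 m) = 186.35 K

ΔT = 186 K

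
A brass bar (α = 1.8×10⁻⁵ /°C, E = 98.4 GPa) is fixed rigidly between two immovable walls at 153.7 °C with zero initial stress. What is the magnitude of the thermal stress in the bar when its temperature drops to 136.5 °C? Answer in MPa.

σ = 30.5 MPa

Fully constrained: the free strain ε = αΔT is blocked, so σ = Eε = EαΔT.
|ΔT| = 17.2 K
σ = 98.4×10⁹ × 1.8×10⁻⁵ × 17.2 = 3.05×10⁷ Pa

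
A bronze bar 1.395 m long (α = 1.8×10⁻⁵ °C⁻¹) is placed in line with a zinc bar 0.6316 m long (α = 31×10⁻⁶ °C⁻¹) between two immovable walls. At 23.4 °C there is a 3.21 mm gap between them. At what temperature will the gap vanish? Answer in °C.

T = 95.2 °C

α₁L₁ = 2.511×10⁻⁵ m/K, α₂L₂ = 1.95796×10⁻⁵ m/K → total 4.46896×10⁻⁵ m/K
ΔT = g/(α₁L₁+α₂L₂) = 3.21×10⁻³ / 4.46896×10⁻⁵ = 71.829 K
T = 23.4 + 71.829 = 95.229 °C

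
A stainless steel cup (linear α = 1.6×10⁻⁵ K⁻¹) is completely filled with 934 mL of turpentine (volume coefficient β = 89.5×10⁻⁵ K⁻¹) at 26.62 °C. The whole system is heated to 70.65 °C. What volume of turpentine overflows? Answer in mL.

34.8 mL

The cup also expands: β_container ≈ 3α = 4.8×10⁻⁵ /K
Net overflow = V₀(β_liq − 3α_cont)ΔT
β − 3α = 8.95×10⁻⁴ − 4.8×10⁻⁵ = 8.47×10⁻⁴ /K; ΔT = 44.03 K
ΔV = 934 × 8.47×10⁻⁴ × 44.03 = 34.8 mL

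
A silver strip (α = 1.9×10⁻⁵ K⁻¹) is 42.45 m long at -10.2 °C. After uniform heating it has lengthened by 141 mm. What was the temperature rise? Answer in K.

ΔT = 175 K

ΔL = αL₀ΔT ⇒ ΔT = ΔL / (αL₀)
ΔT = 141×10⁻³ m / (1.9×10⁻⁵ × 42.45 m) = 174.82 K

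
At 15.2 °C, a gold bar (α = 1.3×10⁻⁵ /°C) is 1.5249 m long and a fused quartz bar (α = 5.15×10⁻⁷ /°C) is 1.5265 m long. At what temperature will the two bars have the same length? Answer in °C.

T = 99.24 °C

Equal length when α₁L₁ΔT − α₂L₂ΔT = L₂ − L₁ = 1.60×10⁻³ m
α₁L₁ = 1.98237×10⁻⁵, α₂L₂ = 7.861475×10⁻⁷ → Δ(αL) = 1.90375525×10⁻⁵ m/K
ΔT = 1.60×10⁻³ / 1.90375525×10⁻⁵ = 84.0444 K, so T = 15.2 + 84.0444 = 99.2444 °C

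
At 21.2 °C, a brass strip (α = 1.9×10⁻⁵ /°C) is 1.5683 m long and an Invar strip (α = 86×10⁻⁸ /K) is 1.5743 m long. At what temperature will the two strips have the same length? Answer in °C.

L₁(1 + α₁ΔT) = L₂(1 + α₂ΔT) ⇒ ΔT = (L₂ − L₁)/(α₁L₁ − α₂L₂)
L₂ − L₁ = 1.5743 − 1.5683 = 6.00×10⁻³ m
α₁L₁ − α₂L₂ = 1.9×10⁻⁵×1.5683 − 86×10⁻⁸×1.5743 = 2.8443802×10⁻⁵ m/K
ΔT = 6.00×10⁻³ / 2.8443802×10⁻⁵ = 210.942 K
T = 21.2 + 210.942 = 232.142 °C

T = 232.1 °C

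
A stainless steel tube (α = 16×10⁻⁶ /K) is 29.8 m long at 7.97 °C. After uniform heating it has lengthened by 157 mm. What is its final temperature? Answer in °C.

T = 337 °C

ΔL = αL₀ΔT ⇒ ΔT = ΔL / (αL₀)
ΔT = 157×10⁻³ m / (16×10⁻⁶ × 29.8 m) = 329.28 K
T = 7.97 + 329.28 = 337.25 °C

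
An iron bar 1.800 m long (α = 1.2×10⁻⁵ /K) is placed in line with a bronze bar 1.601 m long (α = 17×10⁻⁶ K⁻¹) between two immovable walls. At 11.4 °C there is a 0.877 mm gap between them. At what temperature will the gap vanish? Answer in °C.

α₁L₁ = 2.160×10⁻⁵ m/K, α₂L₂ = 2.7217×10⁻⁵ m/K → total 4.8817×10⁻⁵ m/K
ΔT = g/(α₁L₁+α₂L₂) = 8.77×10⁻⁴ / 4.8817×10⁻⁵ = 17.965 K
T = 11.4 + 17.965 = 29.365 °C

T = 29.4 °C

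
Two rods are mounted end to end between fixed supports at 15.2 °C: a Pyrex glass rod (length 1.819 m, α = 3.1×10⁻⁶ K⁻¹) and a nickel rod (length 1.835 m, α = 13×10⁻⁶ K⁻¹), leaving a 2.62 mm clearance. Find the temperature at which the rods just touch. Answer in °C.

α₁L₁ = 5.6389×10⁻⁶ m/K, α₂L₂ = 2.3855×10⁻⁵ m/K → total 2.94939×10⁻⁵ m/K
ΔT = g/(α₁L₁+α₂L₂) = 2.62×10⁻³ / 2.94939×10⁻⁵ = 88.83 K
T = 15.2 + 88.83 = 104.03 °C

T = 104 °C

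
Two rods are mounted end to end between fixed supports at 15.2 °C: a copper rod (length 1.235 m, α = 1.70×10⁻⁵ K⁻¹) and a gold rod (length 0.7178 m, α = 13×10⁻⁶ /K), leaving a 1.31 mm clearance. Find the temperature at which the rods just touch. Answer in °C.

T = 58.4 °C

Gap closes when ΔL₁ + ΔL₂ = 1.31 mm = 1.31×10⁻³ m
(α₁L₁ + α₂L₂)ΔT = g
α₁L₁ + α₂L₂ = 1.70×10⁻⁵×1.235 + 13×10⁻⁶×0.7178 = 3.03264×10⁻⁵ m/K
ΔT = 1.31×10⁻³ / 3.03264×10⁻⁵ = 43.197 K
T = 15.2 + 43.197 = 58.397 °C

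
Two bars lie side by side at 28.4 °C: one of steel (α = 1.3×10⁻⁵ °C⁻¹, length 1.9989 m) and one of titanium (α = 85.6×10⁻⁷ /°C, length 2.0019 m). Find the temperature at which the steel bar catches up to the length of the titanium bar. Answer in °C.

L₁(1 + α₁ΔT) = L₂(1 + α₂ΔT) ⇒ ΔT = (L₂ − L₁)/(α₁L₁ − α₂L₂)
L₂ − L₁ = 2.0019 − 1.9989 = 3.00×10⁻³ m
α₁L₁ − α₂L₂ = 1.3×10⁻⁵×1.9989 − 85.6×10⁻⁷×2.0019 = 8.849436×10⁻⁶ m/K
ΔT = 3.00×10⁻³ / 8.849436×10⁻⁶ = 339.005 K
T = 28.4 + 339.005 = 367.405 °C

T = 367.4 °C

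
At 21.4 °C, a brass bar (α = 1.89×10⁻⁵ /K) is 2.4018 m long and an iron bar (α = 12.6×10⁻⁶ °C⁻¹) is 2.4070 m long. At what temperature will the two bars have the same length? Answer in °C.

T = 366.6 °C

L₁(1 + α₁ΔT) = L₂(1 + α₂ΔT) ⇒ ΔT = (L₂ − L₁)/(α₁L₁ − α₂L₂)
L₂ − L₁ = 2.4070 − 2.4018 = 5.20×10⁻³ m
α₁L₁ − α₂L₂ = 1.89×10⁻⁵×2.4018 − 12.6×10⁻⁶×2.4070 = 1.506582×10⁻⁵ m/K
ΔT = 5.20×10⁻³ / 1.506582×10⁻⁵ = 345.152 K
T = 21.4 + 345.152 = 366.552 °C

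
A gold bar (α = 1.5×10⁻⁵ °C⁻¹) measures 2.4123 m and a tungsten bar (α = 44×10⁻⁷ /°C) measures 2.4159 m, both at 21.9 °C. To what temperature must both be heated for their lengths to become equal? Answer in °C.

L₁(1 + α₁ΔT) = L₂(1 + α₂ΔT) ⇒ ΔT = (L₂ − L₁)/(α₁L₁ − α₂L₂)
L₂ − L₁ = 2.4159 − 2.4123 = 3.60×10⁻³ m
α₁L₁ − α₂L₂ = 1.5×10⁻⁵×2.4123 − 44×10⁻⁷×2.4159 = 2.555454×10⁻⁵ m/K
ΔT = 3.60×10⁻³ / 2.555454×10⁻⁵ = 140.875 K
T = 21.9 + 140.875 = 162.775 °C

T = 162.8 °C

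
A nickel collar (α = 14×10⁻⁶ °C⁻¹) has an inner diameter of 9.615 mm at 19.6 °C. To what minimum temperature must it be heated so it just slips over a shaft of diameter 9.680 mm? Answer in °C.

Required Δd = 9.680 − 9.615 = 0.065 mm
Δd = αd₀ΔT ⇒ ΔT = Δd/(αd₀) = 0.065 / (14×10⁻⁶ × 9.615) = 482.88 K
T_min = 19.6 + 482.88 = 502.48 °C

T = 502 °C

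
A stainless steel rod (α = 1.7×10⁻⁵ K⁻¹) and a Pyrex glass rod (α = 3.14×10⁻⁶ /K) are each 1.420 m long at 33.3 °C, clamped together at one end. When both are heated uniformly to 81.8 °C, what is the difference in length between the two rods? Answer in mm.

0.955 mm

ΔT = 48.5 K
stainless steel: ΔL = 1.7×10⁻⁵ × 1.420 m × 48.5 = 1.1708×10⁻³ m = 1.1708 mm
Pyrex glass: ΔL = 3.14×10⁻⁶ × 1.420 m × 48.5 = 2.1625×10⁻⁴ m = 0.21625 mm
difference = 1.1708 − 0.21625 = 0.95455 mm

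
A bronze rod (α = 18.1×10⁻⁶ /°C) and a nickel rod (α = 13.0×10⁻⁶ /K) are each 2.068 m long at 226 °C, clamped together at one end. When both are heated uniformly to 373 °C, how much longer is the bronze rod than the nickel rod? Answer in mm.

1.55 mm

ΔT = 147 K
bronze: ΔL = 18.1×10⁻⁶ × 2.068 m × 147 = 5.5023×10⁻³ m = 5.5023 mm
nickel: ΔL = 13.0×10⁻⁶ × 2.068 m × 147 = 3.9519×10⁻³ m = 3.9519 mm
difference = 5.5023 − 3.9519 = 1.5504 mm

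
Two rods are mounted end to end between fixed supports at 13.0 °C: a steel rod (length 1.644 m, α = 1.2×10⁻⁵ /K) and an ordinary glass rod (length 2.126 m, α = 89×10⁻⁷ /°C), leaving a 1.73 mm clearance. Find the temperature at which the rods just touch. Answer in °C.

T = 57.8 °C

α₁L₁ = 1.9728×10⁻⁵ m/K, α₂L₂ = 1.89214×10⁻⁵ m/K → total 3.86494×10⁻⁵ m/K
ΔT = g/(α₁L₁+α₂L₂) = 1.73×10⁻³ / 3.86494×10⁻⁵ = 44.761 K
T = 13.0 + 44.761 = 57.761 °C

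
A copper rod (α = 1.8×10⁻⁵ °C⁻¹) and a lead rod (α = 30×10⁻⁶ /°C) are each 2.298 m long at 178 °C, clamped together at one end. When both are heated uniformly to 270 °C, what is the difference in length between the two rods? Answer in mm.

ΔT = 92 K
copper: ΔL = 1.8×10⁻⁵ × 2.298 m × 92 = 3.8055×10⁻³ m = 3.8055 mm
lead: ΔL = 30×10⁻⁶ × 2.298 m × 92 = 6.3425×10⁻³ m = 6.3425 mm
difference = 6.3425 − 3.8055 = 2.5370 mm

2.54 mm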